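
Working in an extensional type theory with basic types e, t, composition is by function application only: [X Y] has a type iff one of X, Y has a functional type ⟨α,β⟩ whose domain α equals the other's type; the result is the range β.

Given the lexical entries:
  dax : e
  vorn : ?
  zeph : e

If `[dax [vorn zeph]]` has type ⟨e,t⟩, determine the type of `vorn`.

[dax [vorn zeph]] is required to be ⟨e,t⟩. dax : e cannot yield ⟨e,t⟩ as functor, so [vorn zeph] : ⟨e,⟨e,t⟩⟩.
[vorn zeph] is required to be ⟨e,⟨e,t⟩⟩. zeph : e cannot yield ⟨e,⟨e,t⟩⟩ as functor, so vorn : ⟨e,⟨e,⟨e,t⟩⟩⟩.

⟨e,⟨e,⟨e,t⟩⟩⟩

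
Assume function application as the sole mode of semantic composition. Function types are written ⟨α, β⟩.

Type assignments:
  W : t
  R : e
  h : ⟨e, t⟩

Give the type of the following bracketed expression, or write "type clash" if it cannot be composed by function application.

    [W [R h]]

type clash

[R h]: ⟨e, t⟩ applied to e yields t.
[W [R h]]: t and t cannot combine by function application — type clash.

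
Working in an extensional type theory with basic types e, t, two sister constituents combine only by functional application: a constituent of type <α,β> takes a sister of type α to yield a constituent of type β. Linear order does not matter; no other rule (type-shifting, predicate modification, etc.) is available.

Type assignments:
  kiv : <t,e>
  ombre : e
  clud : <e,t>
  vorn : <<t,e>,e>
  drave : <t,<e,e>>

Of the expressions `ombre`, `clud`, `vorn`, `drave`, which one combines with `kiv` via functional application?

vorn

ombre : e — neither side's domain matches the other.
clud : <e,t> — neither side's domain matches the other.
vorn — combines: vorn : <<t,e>,e> takes kiv : <t,e> as argument, giving e.
drave : <t,<e,e>> — neither side's domain matches the other.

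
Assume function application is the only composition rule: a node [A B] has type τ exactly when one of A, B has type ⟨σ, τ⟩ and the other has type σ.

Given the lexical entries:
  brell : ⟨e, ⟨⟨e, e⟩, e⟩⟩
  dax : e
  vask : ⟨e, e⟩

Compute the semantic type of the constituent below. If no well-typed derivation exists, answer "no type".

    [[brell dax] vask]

[brell dax] — brell of type ⟨e, ⟨⟨e, e⟩, e⟩⟩ combines with dax of type e: type ⟨⟨e, e⟩, e⟩.
[[brell dax] vask] — [brell dax] of type ⟨⟨e, e⟩, e⟩ combines with vask of type ⟨e, e⟩: type e.

e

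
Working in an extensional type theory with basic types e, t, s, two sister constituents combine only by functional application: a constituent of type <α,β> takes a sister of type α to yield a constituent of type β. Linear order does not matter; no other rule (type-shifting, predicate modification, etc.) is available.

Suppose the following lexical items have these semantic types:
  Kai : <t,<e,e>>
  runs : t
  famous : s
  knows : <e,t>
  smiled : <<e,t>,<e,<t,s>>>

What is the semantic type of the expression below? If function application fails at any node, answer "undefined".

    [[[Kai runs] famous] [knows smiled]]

undefined

[Kai runs]: <t,<e,e>> applied to t yields <e,e>.
At [[Kai runs] famous]: neither <e,e> nor s can take the other as argument; the node is ill-typed.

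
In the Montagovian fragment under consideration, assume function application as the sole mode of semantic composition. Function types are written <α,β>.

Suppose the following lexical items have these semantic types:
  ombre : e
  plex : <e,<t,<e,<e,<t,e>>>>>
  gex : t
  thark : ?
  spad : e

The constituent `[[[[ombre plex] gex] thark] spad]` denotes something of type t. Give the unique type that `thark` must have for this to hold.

At [[[[ombre plex] gex] thark] spad] (required: t): spad is e, which is not a function with range t; hence [[[ombre plex] gex] thark] is the functor — type <e,t>.
At [[[ombre plex] gex] thark] (required: <e,t>): [[ombre plex] gex] is <e,<e,<t,e>>>, which is not a function with range <e,t>; hence thark is the functor — type <<e,<e,<t,e>>>,<e,t>>.

<<e,<e,<t,e>>>,<e,t>>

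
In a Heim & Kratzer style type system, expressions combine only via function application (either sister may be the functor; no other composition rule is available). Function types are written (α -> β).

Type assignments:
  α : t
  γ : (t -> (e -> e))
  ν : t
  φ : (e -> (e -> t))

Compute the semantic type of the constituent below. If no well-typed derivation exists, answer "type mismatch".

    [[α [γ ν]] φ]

[γ ν]: γ is (t -> (e -> e)), ν is t; result (e -> e).
[α [γ ν]]: t and (e -> e) cannot combine by function application — type clash.

type mismatch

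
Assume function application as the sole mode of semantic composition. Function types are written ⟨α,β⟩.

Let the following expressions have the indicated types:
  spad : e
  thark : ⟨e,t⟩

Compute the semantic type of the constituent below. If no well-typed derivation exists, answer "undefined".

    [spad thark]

t

[spad thark]: ⟨e,t⟩ applied to e yields t.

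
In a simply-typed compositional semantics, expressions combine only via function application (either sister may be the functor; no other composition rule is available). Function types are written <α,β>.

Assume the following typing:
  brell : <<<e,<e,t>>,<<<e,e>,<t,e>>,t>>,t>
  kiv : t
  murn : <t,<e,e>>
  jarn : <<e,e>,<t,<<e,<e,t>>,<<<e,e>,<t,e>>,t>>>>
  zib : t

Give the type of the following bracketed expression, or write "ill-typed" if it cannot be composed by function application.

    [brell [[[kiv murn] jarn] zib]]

[kiv murn] — murn of type <t,<e,e>> combines with kiv of type t: type <e,e>.
[[kiv murn] jarn] — jarn of type <<e,e>,<t,<<e,<e,t>>,<<<e,e>,<t,e>>,t>>>> combines with [kiv murn] of type <e,e>: type <t,<<e,<e,t>>,<<<e,e>,<t,e>>,t>>>.
[[[kiv murn] jarn] zib] — [[kiv murn] jarn] of type <t,<<e,<e,t>>,<<<e,e>,<t,e>>,t>>> combines with zib of type t: type <<e,<e,t>>,<<<e,e>,<t,e>>,t>>.
[brell [[[kiv murn] jarn] zib]] — brell of type <<<e,<e,t>>,<<<e,e>,<t,e>>,t>>,t> combines with [[[kiv murn] jarn] zib] of type <<e,<e,t>>,<<<e,e>,<t,e>>,t>>: type t.

t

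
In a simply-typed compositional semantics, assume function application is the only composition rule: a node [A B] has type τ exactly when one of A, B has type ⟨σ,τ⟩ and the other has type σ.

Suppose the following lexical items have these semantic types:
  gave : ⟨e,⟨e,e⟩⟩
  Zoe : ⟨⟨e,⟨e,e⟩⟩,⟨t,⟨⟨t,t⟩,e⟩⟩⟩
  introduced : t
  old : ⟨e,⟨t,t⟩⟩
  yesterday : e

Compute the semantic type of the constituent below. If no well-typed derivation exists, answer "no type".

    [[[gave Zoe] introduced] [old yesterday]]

At [gave Zoe], Zoe : ⟨⟨e,⟨e,e⟩⟩,⟨t,⟨⟨t,t⟩,e⟩⟩⟩ takes gave : ⟨e,⟨e,e⟩⟩, giving ⟨t,⟨⟨t,t⟩,e⟩⟩.
At [[gave Zoe] introduced], [gave Zoe] : ⟨t,⟨⟨t,t⟩,e⟩⟩ takes introduced : t, giving ⟨⟨t,t⟩,e⟩.
At [old yesterday], old : ⟨e,⟨t,t⟩⟩ takes yesterday : e, giving ⟨t,t⟩.
At [[[gave Zoe] introduced] [old yesterday]], [[gave Zoe] introduced] : ⟨⟨t,t⟩,e⟩ takes [old yesterday] : ⟨t,t⟩, giving e.

e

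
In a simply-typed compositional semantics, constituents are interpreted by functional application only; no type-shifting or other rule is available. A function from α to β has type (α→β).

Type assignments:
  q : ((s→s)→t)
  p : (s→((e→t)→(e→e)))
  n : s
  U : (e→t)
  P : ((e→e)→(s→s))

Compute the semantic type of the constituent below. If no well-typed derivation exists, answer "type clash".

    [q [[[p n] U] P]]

[p n] — p of type (s→((e→t)→(e→e))) combines with n of type s: type ((e→t)→(e→e)).
[[p n] U] — [p n] of type ((e→t)→(e→e)) combines with U of type (e→t): type (e→e).
[[[p n] U] P] — P of type ((e→e)→(s→s)) combines with [[p n] U] of type (e→e): type (s→s).
[q [[[p n] U] P]] — q of type ((s→s)→t) combines with [[[p n] U] P] of type (s→s): type t.

t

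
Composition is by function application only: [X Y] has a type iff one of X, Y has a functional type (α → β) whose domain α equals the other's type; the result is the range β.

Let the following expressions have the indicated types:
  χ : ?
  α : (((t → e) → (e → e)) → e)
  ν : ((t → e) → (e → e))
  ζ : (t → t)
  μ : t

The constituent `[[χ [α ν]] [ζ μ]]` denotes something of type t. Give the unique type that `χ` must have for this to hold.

[[χ [α ν]] [ζ μ]] is required to be t. [ζ μ] : t cannot yield t as functor, so [χ [α ν]] : (t → t).
[χ [α ν]] is required to be (t → t). [α ν] : e cannot yield (t → t) as functor, so χ : (e → (t → t)).

(e → (t → t))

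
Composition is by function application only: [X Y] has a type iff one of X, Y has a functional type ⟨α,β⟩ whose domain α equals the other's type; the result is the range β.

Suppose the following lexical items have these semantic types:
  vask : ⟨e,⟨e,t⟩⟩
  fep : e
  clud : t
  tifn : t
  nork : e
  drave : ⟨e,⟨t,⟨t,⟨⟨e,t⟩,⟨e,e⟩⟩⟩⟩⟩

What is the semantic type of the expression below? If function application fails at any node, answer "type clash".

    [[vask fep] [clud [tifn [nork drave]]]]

⟨e,e⟩

[vask fep]: ⟨e,⟨e,t⟩⟩ applied to e yields ⟨e,t⟩.
[nork drave]: ⟨e,⟨t,⟨t,⟨⟨e,t⟩,⟨e,e⟩⟩⟩⟩⟩ applied to e yields ⟨t,⟨t,⟨⟨e,t⟩,⟨e,e⟩⟩⟩⟩.
[tifn [nork drave]]: ⟨t,⟨t,⟨⟨e,t⟩,⟨e,e⟩⟩⟩⟩ applied to t yields ⟨t,⟨⟨e,t⟩,⟨e,e⟩⟩⟩.
[clud [tifn [nork drave]]]: ⟨t,⟨⟨e,t⟩,⟨e,e⟩⟩⟩ applied to t yields ⟨⟨e,t⟩,⟨e,e⟩⟩.
[[vask fep] [clud [tifn [nork drave]]]]: ⟨⟨e,t⟩,⟨e,e⟩⟩ applied to ⟨e,t⟩ yields ⟨e,e⟩.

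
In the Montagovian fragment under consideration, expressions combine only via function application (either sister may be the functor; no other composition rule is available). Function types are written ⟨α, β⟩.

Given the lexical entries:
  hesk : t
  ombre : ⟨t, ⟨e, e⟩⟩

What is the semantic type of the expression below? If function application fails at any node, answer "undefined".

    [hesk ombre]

⟨e, e⟩

At [hesk ombre], ombre : ⟨t, ⟨e, e⟩⟩ takes hesk : t, giving ⟨e, e⟩.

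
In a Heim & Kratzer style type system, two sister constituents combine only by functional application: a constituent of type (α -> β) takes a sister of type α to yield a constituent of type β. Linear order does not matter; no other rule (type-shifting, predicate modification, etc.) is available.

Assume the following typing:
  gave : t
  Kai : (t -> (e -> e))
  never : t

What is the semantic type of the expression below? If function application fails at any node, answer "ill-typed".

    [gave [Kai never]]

ill-typed

[Kai never]: functor Kai : (t -> (e -> e)), argument never : t; result (e -> e).
[gave [Kai never]]: t and (e -> e) cannot combine by function application — type clash.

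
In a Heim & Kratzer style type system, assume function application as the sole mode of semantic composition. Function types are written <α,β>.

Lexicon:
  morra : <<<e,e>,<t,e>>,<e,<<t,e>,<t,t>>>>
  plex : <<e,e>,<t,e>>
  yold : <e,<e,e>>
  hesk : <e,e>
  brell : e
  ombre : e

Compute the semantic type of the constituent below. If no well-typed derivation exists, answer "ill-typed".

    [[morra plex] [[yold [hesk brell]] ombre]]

<<t,e>,<t,t>>

[morra plex]: functor morra : <<<e,e>,<t,e>>,<e,<<t,e>,<t,t>>>>, argument plex : <<e,e>,<t,e>>; result <e,<<t,e>,<t,t>>>.
[hesk brell]: functor hesk : <e,e>, argument brell : e; result e.
[yold [hesk brell]]: functor yold : <e,<e,e>>, argument [hesk brell] : e; result <e,e>.
[[yold [hesk brell]] ombre]: functor [yold [hesk brell]] : <e,e>, argument ombre : e; result e.
[[morra plex] [[yold [hesk brell]] ombre]]: functor [morra plex] : <e,<<t,e>,<t,t>>>, argument [[yold [hesk brell]] ombre] : e; result <<t,e>,<t,t>>.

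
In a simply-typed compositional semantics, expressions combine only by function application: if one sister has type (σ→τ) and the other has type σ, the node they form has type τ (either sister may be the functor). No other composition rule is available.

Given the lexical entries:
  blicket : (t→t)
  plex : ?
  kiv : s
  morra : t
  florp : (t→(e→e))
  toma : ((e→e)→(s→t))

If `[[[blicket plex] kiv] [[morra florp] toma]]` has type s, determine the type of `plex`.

((t→t)→(s→((s→t)→s)))

At [[[blicket plex] kiv] [[morra florp] toma]] (required: s): [[morra florp] toma] is (s→t), which is not a function with range s; hence [[blicket plex] kiv] is the functor — type ((s→t)→s).
At [[blicket plex] kiv] (required: ((s→t)→s)): kiv is s, which is not a function with range ((s→t)→s); hence [blicket plex] is the functor — type (s→((s→t)→s)).
At [blicket plex] (required: (s→((s→t)→s))): blicket is (t→t), which is not a function with range (s→((s→t)→s)); hence plex is the functor — type ((t→t)→(s→((s→t)→s))).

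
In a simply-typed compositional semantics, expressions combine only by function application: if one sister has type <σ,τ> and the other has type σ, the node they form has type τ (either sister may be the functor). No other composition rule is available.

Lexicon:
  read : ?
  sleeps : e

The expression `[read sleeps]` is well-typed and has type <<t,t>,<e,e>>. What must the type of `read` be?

<e,<<t,t>,<e,e>>>

[read sleeps] must have type <<t,t>,<e,e>>. The sister sleeps has type e; that is not a function onto <<t,t>,<e,e>>, so read must be the functor, of type <e,<<t,t>,<e,e>>>.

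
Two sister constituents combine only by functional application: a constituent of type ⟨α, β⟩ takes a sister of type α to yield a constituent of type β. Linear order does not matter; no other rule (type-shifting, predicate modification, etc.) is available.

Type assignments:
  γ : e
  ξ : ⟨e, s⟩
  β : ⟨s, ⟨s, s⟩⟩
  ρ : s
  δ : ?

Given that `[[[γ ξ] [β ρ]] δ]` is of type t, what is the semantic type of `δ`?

⟨s, t⟩

[[[γ ξ] [β ρ]] δ] must have type t. The sister [[γ ξ] [β ρ]] has type s; that is not a function onto t, so δ must be the functor, of type ⟨s, t⟩.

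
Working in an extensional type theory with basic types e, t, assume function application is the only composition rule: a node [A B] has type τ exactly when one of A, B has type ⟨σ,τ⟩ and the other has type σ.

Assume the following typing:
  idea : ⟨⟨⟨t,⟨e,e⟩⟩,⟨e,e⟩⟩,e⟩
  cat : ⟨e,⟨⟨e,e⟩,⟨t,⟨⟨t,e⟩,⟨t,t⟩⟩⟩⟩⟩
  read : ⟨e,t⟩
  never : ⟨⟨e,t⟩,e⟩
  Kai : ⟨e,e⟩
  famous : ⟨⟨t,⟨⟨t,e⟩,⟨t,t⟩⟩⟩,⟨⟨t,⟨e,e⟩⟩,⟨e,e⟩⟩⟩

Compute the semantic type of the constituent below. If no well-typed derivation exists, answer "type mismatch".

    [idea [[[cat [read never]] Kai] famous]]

e

[read never] — never of type ⟨⟨e,t⟩,e⟩ combines with read of type ⟨e,t⟩: type e.
[cat [read never]] — cat of type ⟨e,⟨⟨e,e⟩,⟨t,⟨⟨t,e⟩,⟨t,t⟩⟩⟩⟩⟩ combines with [read never] of type e: type ⟨⟨e,e⟩,⟨t,⟨⟨t,e⟩,⟨t,t⟩⟩⟩⟩.
[[cat [read never]] Kai] — [cat [read never]] of type ⟨⟨e,e⟩,⟨t,⟨⟨t,e⟩,⟨t,t⟩⟩⟩⟩ combines with Kai of type ⟨e,e⟩: type ⟨t,⟨⟨t,e⟩,⟨t,t⟩⟩⟩.
[[[cat [read never]] Kai] famous] — famous of type ⟨⟨t,⟨⟨t,e⟩,⟨t,t⟩⟩⟩,⟨⟨t,⟨e,e⟩⟩,⟨e,e⟩⟩⟩ combines with [[cat [read never]] Kai] of type ⟨t,⟨⟨t,e⟩,⟨t,t⟩⟩⟩: type ⟨⟨t,⟨e,e⟩⟩,⟨e,e⟩⟩.
[idea [[[cat [read never]] Kai] famous]] — idea of type ⟨⟨⟨t,⟨e,e⟩⟩,⟨e,e⟩⟩,e⟩ combines with [[[cat [read never]] Kai] famous] of type ⟨⟨t,⟨e,e⟩⟩,⟨e,e⟩⟩: type e.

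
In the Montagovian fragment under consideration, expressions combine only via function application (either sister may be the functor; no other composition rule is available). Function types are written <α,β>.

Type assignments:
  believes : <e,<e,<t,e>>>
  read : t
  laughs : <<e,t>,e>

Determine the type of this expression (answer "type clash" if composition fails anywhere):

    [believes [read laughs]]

type clash

[read laughs]: t with <<e,t>,e> — neither is a function whose domain matches the other; composition fails here.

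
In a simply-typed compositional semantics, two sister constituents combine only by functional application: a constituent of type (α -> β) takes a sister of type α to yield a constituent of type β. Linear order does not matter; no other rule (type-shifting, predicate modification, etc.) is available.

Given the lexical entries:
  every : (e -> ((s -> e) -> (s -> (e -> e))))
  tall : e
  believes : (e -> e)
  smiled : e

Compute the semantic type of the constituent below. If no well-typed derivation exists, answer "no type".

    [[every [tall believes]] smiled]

[tall believes]: functor believes : (e -> e), argument tall : e; result e.
[every [tall believes]]: functor every : (e -> ((s -> e) -> (s -> (e -> e)))), argument [tall believes] : e; result ((s -> e) -> (s -> (e -> e))).
[[every [tall believes]] smiled]: ((s -> e) -> (s -> (e -> e))) with e — neither is a function whose domain matches the other; composition fails here.

no type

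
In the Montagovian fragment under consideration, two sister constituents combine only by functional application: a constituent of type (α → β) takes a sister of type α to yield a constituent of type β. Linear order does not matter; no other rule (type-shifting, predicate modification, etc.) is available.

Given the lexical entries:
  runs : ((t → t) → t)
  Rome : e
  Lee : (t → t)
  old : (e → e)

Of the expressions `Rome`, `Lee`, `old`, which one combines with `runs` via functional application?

Lee

Rome : e — does not combine with runs.
Lee — combines: runs : ((t → t) → t) takes Lee : (t → t) as argument, giving t.
old : (e → e) — does not combine with runs.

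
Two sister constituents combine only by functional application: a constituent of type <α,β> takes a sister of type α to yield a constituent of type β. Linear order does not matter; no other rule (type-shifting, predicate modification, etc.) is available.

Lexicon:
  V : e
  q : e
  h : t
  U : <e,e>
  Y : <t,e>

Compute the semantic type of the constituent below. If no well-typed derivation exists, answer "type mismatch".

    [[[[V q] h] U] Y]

[V q]: e and e cannot combine by function application — type clash.

type mismatch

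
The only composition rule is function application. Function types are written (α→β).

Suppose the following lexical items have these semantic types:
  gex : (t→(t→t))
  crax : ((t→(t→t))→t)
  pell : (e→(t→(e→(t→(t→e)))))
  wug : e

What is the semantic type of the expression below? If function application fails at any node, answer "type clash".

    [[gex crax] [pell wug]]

(e→(t→(t→e)))

At [gex crax], crax : ((t→(t→t))→t) takes gex : (t→(t→t)), giving t.
At [pell wug], pell : (e→(t→(e→(t→(t→e))))) takes wug : e, giving (t→(e→(t→(t→e)))).
At [[gex crax] [pell wug]], [pell wug] : (t→(e→(t→(t→e)))) takes [gex crax] : t, giving (e→(t→(t→e))).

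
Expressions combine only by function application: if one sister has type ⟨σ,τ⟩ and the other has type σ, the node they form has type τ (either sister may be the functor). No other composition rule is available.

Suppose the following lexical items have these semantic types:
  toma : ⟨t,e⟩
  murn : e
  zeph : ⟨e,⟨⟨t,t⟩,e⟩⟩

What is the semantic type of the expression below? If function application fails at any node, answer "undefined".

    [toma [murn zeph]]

undefined

[murn zeph]: ⟨e,⟨⟨t,t⟩,e⟩⟩ applied to e yields ⟨⟨t,t⟩,e⟩.
[toma [murn zeph]]: ⟨t,e⟩ and ⟨⟨t,t⟩,e⟩ cannot combine by function application — type clash.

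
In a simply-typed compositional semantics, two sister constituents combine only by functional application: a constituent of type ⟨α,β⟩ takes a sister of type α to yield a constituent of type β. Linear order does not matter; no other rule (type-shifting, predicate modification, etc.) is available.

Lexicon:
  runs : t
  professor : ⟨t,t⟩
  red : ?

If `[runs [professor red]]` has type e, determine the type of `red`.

For [runs [professor red]] to have type e with runs of type t, [professor red] must be the function: [professor red] : ⟨t,e⟩.
For [professor red] to have type ⟨t,e⟩ with professor of type ⟨t,t⟩, red must be the function: red : ⟨⟨t,t⟩,⟨t,e⟩⟩.

⟨⟨t,t⟩,⟨t,e⟩⟩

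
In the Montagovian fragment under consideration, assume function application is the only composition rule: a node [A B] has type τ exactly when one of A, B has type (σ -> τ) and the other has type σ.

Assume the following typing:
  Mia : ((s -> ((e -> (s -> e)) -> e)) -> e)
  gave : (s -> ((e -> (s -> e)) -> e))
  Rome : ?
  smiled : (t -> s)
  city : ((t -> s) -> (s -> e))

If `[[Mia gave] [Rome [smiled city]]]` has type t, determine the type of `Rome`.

[[Mia gave] [Rome [smiled city]]] must have type t. The sister [Mia gave] has type e; that is not a function onto t, so [Rome [smiled city]] must be the functor, of type (e -> t).
[Rome [smiled city]] must have type (e -> t). The sister [smiled city] has type (s -> e); that is not a function onto (e -> t), so Rome must be the functor, of type ((s -> e) -> (e -> t)).

((s -> e) -> (e -> t))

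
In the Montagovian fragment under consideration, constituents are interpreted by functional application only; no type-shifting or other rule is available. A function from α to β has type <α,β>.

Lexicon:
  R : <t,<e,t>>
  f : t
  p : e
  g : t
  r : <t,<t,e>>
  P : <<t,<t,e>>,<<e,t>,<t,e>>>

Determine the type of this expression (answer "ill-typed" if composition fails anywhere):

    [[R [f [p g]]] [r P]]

[p g]: e with t — neither is a function whose domain matches the other; composition fails here.

ill-typed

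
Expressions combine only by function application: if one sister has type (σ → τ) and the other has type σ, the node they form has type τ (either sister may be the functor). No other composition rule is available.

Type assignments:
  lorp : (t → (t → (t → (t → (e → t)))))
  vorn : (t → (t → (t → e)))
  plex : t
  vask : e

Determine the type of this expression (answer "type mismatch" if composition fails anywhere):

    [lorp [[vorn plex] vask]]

[vorn plex]: functor vorn : (t → (t → (t → e))), argument plex : t; result (t → (t → e)).
[[vorn plex] vask]: (t → (t → e)) with e — neither is a function whose domain matches the other; composition fails here.

type mismatch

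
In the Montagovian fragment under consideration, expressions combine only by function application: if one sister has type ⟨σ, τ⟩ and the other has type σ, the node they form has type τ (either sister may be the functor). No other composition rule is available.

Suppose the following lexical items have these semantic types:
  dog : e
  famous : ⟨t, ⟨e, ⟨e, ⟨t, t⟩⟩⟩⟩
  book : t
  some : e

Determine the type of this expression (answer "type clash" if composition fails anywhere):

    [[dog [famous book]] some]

⟨t, t⟩

[famous book]: famous is ⟨t, ⟨e, ⟨e, ⟨t, t⟩⟩⟩⟩, book is t; result ⟨e, ⟨e, ⟨t, t⟩⟩⟩.
[dog [famous book]]: [famous book] is ⟨e, ⟨e, ⟨t, t⟩⟩⟩, dog is e; result ⟨e, ⟨t, t⟩⟩.
[[dog [famous book]] some]: [dog [famous book]] is ⟨e, ⟨t, t⟩⟩, some is e; result ⟨t, t⟩.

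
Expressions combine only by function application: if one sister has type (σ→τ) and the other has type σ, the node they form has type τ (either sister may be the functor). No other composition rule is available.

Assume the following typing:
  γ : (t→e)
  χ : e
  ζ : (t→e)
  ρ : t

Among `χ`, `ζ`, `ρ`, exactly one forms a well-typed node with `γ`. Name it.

χ : e — γ needs t; χ needs nothing (atomic); neither fits.
ζ : (t→e) — γ needs t; ζ needs t; neither fits.
ρ — combines: γ : (t→e) takes ρ : t as argument, giving e.

ρ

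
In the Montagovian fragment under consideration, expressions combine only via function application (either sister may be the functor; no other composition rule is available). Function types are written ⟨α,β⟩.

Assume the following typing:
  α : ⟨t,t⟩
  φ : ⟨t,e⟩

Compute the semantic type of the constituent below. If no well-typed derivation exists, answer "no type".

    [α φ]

[α φ]: ⟨t,t⟩ with ⟨t,e⟩ — neither is a function whose domain matches the other; composition fails here.

no type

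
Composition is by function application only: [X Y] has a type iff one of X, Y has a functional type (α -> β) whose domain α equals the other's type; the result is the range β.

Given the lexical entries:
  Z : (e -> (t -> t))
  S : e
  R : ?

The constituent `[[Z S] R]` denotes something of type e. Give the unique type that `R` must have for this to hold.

At [[Z S] R] (required: e): [Z S] is (t -> t), which is not a function with range e; hence R is the functor — type ((t -> t) -> e).

((t -> t) -> e)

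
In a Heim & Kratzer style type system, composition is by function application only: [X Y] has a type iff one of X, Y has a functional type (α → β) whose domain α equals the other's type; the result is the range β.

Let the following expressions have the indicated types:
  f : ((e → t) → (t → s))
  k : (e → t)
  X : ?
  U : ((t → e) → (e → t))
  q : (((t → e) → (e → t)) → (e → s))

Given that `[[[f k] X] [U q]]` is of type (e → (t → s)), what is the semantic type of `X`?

For [[[f k] X] [U q]] to have type (e → (t → s)) with [U q] of type (e → s), [[f k] X] must be the function: [[f k] X] : ((e → s) → (e → (t → s))).
For [[f k] X] to have type ((e → s) → (e → (t → s))) with [f k] of type (t → s), X must be the function: X : ((t → s) → ((e → s) → (e → (t → s)))).

((t → s) → ((e → s) → (e → (t → s))))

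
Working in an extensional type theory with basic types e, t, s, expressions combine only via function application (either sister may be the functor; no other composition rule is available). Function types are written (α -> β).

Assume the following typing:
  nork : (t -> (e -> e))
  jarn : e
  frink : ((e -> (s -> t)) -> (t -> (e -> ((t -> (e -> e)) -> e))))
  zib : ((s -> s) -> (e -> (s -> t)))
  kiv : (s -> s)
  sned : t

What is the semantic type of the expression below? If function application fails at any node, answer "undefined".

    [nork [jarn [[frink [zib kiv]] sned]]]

[zib kiv]: zib is ((s -> s) -> (e -> (s -> t))), kiv is (s -> s); result (e -> (s -> t)).
[frink [zib kiv]]: frink is ((e -> (s -> t)) -> (t -> (e -> ((t -> (e -> e)) -> e)))), [zib kiv] is (e -> (s -> t)); result (t -> (e -> ((t -> (e -> e)) -> e))).
[[frink [zib kiv]] sned]: [frink [zib kiv]] is (t -> (e -> ((t -> (e -> e)) -> e))), sned is t; result (e -> ((t -> (e -> e)) -> e)).
[jarn [[frink [zib kiv]] sned]]: [[frink [zib kiv]] sned] is (e -> ((t -> (e -> e)) -> e)), jarn is e; result ((t -> (e -> e)) -> e).
[nork [jarn [[frink [zib kiv]] sned]]]: [jarn [[frink [zib kiv]] sned]] is ((t -> (e -> e)) -> e), nork is (t -> (e -> e)); result e.

e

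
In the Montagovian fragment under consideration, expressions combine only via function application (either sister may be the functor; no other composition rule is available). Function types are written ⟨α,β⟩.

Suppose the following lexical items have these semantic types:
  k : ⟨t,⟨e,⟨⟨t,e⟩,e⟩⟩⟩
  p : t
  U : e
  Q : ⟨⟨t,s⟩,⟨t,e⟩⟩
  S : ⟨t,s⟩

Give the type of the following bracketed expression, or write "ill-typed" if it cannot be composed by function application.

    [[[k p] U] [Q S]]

e

[k p]: functor k : ⟨t,⟨e,⟨⟨t,e⟩,e⟩⟩⟩, argument p : t; result ⟨e,⟨⟨t,e⟩,e⟩⟩.
[[k p] U]: functor [k p] : ⟨e,⟨⟨t,e⟩,e⟩⟩, argument U : e; result ⟨⟨t,e⟩,e⟩.
[Q S]: functor Q : ⟨⟨t,s⟩,⟨t,e⟩⟩, argument S : ⟨t,s⟩; result ⟨t,e⟩.
[[[k p] U] [Q S]]: functor [[k p] U] : ⟨⟨t,e⟩,e⟩, argument [Q S] : ⟨t,e⟩; result e.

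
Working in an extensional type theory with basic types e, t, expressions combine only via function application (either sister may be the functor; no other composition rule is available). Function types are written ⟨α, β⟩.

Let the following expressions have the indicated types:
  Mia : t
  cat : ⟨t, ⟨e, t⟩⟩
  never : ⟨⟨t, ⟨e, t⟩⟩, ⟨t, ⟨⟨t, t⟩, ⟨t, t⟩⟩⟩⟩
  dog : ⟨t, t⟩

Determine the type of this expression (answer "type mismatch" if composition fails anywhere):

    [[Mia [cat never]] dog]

[cat never]: never is ⟨⟨t, ⟨e, t⟩⟩, ⟨t, ⟨⟨t, t⟩, ⟨t, t⟩⟩⟩⟩, cat is ⟨t, ⟨e, t⟩⟩; result ⟨t, ⟨⟨t, t⟩, ⟨t, t⟩⟩⟩.
[Mia [cat never]]: [cat never] is ⟨t, ⟨⟨t, t⟩, ⟨t, t⟩⟩⟩, Mia is t; result ⟨⟨t, t⟩, ⟨t, t⟩⟩.
[[Mia [cat never]] dog]: [Mia [cat never]] is ⟨⟨t, t⟩, ⟨t, t⟩⟩, dog is ⟨t, t⟩; result ⟨t, t⟩.

⟨t, t⟩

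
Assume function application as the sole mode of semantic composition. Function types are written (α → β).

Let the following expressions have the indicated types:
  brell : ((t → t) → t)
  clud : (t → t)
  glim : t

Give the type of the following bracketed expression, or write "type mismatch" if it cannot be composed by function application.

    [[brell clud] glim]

type mismatch

[brell clud] — brell of type ((t → t) → t) combines with clud of type (t → t): type t.
[[brell clud] glim]: t with t — neither is a function whose domain matches the other; composition fails here.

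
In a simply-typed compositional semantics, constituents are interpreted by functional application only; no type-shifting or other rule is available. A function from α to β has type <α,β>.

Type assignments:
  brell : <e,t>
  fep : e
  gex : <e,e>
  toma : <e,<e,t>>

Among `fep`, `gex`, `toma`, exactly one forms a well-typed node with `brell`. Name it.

fep — combines: brell : <e,t> takes fep : e as argument, giving t.
gex : <e,e> — does not combine with brell.
toma : <e,<e,t>> — does not combine with brell.

fep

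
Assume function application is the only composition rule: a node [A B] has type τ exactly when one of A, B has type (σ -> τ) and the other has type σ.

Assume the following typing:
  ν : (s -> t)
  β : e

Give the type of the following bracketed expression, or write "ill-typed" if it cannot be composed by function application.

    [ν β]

[ν β]: (s -> t) and e cannot combine by function application — type clash.

ill-typed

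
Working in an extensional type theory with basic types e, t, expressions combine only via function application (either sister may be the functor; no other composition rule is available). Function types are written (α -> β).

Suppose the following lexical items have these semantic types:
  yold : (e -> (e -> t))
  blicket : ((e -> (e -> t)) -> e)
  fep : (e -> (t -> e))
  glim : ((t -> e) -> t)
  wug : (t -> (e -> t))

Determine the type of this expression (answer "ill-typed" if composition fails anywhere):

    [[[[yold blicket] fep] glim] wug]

[yold blicket] — blicket of type ((e -> (e -> t)) -> e) combines with yold of type (e -> (e -> t)): type e.
[[yold blicket] fep] — fep of type (e -> (t -> e)) combines with [yold blicket] of type e: type (t -> e).
[[[yold blicket] fep] glim] — glim of type ((t -> e) -> t) combines with [[yold blicket] fep] of type (t -> e): type t.
[[[[yold blicket] fep] glim] wug] — wug of type (t -> (e -> t)) combines with [[[yold blicket] fep] glim] of type t: type (e -> t).

(e -> t)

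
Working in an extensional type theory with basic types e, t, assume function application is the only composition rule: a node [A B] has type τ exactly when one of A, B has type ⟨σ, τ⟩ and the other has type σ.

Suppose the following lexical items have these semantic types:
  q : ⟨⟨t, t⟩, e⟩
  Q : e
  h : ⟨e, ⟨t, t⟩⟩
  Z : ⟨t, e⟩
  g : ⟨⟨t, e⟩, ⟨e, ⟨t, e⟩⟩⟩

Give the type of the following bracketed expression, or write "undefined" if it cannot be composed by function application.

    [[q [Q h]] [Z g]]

⟨t, e⟩

[Q h]: h is ⟨e, ⟨t, t⟩⟩, Q is e; result ⟨t, t⟩.
[q [Q h]]: q is ⟨⟨t, t⟩, e⟩, [Q h] is ⟨t, t⟩; result e.
[Z g]: g is ⟨⟨t, e⟩, ⟨e, ⟨t, e⟩⟩⟩, Z is ⟨t, e⟩; result ⟨e, ⟨t, e⟩⟩.
[[q [Q h]] [Z g]]: [Z g] is ⟨e, ⟨t, e⟩⟩, [q [Q h]] is e; result ⟨t, e⟩.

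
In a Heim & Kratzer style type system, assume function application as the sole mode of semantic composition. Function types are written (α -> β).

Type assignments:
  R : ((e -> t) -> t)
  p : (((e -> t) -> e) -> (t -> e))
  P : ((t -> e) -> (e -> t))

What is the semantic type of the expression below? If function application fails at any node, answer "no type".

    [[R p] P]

At [R p]: neither ((e -> t) -> t) nor (((e -> t) -> e) -> (t -> e)) can take the other as argument; the node is ill-typed.

no type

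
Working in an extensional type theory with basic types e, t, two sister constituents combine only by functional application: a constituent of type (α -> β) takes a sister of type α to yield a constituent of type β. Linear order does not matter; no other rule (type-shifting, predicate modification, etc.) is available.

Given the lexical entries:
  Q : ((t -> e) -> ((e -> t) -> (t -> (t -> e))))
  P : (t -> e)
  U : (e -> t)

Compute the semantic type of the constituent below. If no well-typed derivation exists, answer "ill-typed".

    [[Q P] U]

(t -> (t -> e))

[Q P]: functor Q : ((t -> e) -> ((e -> t) -> (t -> (t -> e)))), argument P : (t -> e); result ((e -> t) -> (t -> (t -> e))).
[[Q P] U]: functor [Q P] : ((e -> t) -> (t -> (t -> e))), argument U : (e -> t); result (t -> (t -> e)).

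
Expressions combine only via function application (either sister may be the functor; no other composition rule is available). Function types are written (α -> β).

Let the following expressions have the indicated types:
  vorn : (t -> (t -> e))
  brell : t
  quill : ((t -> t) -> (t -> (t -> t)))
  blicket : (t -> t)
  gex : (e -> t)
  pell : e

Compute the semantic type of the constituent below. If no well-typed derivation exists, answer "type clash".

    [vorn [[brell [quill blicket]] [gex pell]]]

(t -> e)

At [quill blicket], quill : ((t -> t) -> (t -> (t -> t))) takes blicket : (t -> t), giving (t -> (t -> t)).
At [brell [quill blicket]], [quill blicket] : (t -> (t -> t)) takes brell : t, giving (t -> t).
At [gex pell], gex : (e -> t) takes pell : e, giving t.
At [[brell [quill blicket]] [gex pell]], [brell [quill blicket]] : (t -> t) takes [gex pell] : t, giving t.
At [vorn [[brell [quill blicket]] [gex pell]]], vorn : (t -> (t -> e)) takes [[brell [quill blicket]] [gex pell]] : t, giving (t -> e).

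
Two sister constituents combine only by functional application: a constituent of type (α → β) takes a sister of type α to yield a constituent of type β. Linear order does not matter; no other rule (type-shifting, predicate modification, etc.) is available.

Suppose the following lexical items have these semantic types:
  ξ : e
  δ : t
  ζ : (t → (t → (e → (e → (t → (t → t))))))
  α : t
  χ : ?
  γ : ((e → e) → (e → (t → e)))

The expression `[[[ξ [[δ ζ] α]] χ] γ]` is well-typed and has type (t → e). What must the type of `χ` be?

((e → (t → (t → t))) → (((e → e) → (e → (t → e))) → (t → e)))

For [[[ξ [[δ ζ] α]] χ] γ] to have type (t → e) with γ of type ((e → e) → (e → (t → e))), [[ξ [[δ ζ] α]] χ] must be the function: [[ξ [[δ ζ] α]] χ] : (((e → e) → (e → (t → e))) → (t → e)).
For [[ξ [[δ ζ] α]] χ] to have type (((e → e) → (e → (t → e))) → (t → e)) with [ξ [[δ ζ] α]] of type (e → (t → (t → t))), χ must be the function: χ : ((e → (t → (t → t))) → (((e → e) → (e → (t → e))) → (t → e))).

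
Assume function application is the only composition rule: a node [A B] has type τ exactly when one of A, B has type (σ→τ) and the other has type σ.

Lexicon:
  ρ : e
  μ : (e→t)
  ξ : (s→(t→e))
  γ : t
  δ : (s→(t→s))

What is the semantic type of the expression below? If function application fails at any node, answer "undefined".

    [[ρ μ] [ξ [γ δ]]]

[ρ μ] — μ of type (e→t) combines with ρ of type e: type t.
[γ δ]: t and (s→(t→s)) cannot combine by function application — type clash.

undefined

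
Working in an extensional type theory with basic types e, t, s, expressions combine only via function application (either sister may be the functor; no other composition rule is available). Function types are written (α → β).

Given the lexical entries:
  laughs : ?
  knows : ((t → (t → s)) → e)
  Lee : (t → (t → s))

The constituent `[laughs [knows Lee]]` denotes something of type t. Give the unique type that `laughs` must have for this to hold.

At [laughs [knows Lee]] (required: t): [knows Lee] is e, which is not a function with range t; hence laughs is the functor — type (e → t).

(e → t)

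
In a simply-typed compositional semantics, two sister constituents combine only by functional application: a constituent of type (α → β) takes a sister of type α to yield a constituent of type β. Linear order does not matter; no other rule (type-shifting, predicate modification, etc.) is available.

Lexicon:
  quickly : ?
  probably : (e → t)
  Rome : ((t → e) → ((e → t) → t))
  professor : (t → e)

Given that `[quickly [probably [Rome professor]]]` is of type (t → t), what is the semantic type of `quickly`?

[quickly [probably [Rome professor]]] must have type (t → t). The sister [probably [Rome professor]] has type t; that is not a function onto (t → t), so quickly must be the functor, of type (t → (t → t)).

(t → (t → t))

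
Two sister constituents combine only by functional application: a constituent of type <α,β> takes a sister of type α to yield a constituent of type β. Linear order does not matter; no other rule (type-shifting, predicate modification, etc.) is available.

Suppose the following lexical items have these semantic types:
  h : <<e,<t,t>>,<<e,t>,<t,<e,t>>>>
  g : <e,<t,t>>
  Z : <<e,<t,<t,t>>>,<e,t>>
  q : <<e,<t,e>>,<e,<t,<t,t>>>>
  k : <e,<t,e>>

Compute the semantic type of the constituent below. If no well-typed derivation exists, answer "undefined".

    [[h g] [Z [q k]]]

<t,<e,t>>

[h g] — h of type <<e,<t,t>>,<<e,t>,<t,<e,t>>>> combines with g of type <e,<t,t>>: type <<e,t>,<t,<e,t>>>.
[q k] — q of type <<e,<t,e>>,<e,<t,<t,t>>>> combines with k of type <e,<t,e>>: type <e,<t,<t,t>>>.
[Z [q k]] — Z of type <<e,<t,<t,t>>>,<e,t>> combines with [q k] of type <e,<t,<t,t>>>: type <e,t>.
[[h g] [Z [q k]]] — [h g] of type <<e,t>,<t,<e,t>>> combines with [Z [q k]] of type <e,t>: type <t,<e,t>>.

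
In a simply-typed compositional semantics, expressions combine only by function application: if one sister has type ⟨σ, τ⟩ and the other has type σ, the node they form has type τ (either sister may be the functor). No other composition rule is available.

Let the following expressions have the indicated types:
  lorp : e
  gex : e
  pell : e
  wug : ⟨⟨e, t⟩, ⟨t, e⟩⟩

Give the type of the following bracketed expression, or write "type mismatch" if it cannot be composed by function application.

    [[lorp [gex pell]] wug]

type mismatch

[gex pell]: e with e — neither is a function whose domain matches the other; composition fails here.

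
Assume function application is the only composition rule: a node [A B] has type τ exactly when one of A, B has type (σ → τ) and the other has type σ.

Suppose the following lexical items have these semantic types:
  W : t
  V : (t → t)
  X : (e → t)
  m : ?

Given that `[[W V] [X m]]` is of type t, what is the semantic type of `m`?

((e → t) → (t → t))

[[W V] [X m]] must have type t. The sister [W V] has type t; that is not a function onto t, so [X m] must be the functor, of type (t → t).
[X m] must have type (t → t). The sister X has type (e → t); that is not a function onto (t → t), so m must be the functor, of type ((e → t) → (t → t)).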